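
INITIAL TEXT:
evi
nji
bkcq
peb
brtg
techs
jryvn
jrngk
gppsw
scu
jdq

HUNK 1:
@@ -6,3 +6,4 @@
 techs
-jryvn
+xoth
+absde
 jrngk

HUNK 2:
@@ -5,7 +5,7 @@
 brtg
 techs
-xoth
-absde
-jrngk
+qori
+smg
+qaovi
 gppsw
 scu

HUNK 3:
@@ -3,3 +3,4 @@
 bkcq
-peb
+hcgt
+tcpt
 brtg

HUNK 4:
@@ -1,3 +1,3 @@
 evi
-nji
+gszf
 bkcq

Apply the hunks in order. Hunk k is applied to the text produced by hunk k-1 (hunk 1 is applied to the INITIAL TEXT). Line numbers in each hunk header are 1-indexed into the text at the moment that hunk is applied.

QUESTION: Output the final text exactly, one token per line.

Answer: evi
gszf
bkcq
hcgt
tcpt
brtg
techs
qori
smg
qaovi
gppsw
scu
jdq

Derivation:
Hunk 1: at line 6 remove [jryvn] add [xoth,absde] -> 12 lines: evi nji bkcq peb brtg techs xoth absde jrngk gppsw scu jdq
Hunk 2: at line 5 remove [xoth,absde,jrngk] add [qori,smg,qaovi] -> 12 lines: evi nji bkcq peb brtg techs qori smg qaovi gppsw scu jdq
Hunk 3: at line 3 remove [peb] add [hcgt,tcpt] -> 13 lines: evi nji bkcq hcgt tcpt brtg techs qori smg qaovi gppsw scu jdq
Hunk 4: at line 1 remove [nji] add [gszf] -> 13 lines: evi gszf bkcq hcgt tcpt brtg techs qori smg qaovi gppsw scu jdq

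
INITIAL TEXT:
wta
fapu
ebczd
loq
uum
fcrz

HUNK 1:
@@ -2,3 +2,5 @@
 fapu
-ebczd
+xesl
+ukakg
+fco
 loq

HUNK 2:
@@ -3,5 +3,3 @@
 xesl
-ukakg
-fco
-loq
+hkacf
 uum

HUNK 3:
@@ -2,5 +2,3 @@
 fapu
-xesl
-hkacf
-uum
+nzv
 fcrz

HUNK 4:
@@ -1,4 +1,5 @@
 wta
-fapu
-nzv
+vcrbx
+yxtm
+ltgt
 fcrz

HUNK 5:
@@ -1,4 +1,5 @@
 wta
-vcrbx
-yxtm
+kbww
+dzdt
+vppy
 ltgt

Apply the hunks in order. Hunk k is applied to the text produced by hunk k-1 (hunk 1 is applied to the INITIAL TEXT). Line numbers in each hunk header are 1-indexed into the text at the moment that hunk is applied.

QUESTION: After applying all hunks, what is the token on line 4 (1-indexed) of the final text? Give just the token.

Hunk 1: at line 2 remove [ebczd] add [xesl,ukakg,fco] -> 8 lines: wta fapu xesl ukakg fco loq uum fcrz
Hunk 2: at line 3 remove [ukakg,fco,loq] add [hkacf] -> 6 lines: wta fapu xesl hkacf uum fcrz
Hunk 3: at line 2 remove [xesl,hkacf,uum] add [nzv] -> 4 lines: wta fapu nzv fcrz
Hunk 4: at line 1 remove [fapu,nzv] add [vcrbx,yxtm,ltgt] -> 5 lines: wta vcrbx yxtm ltgt fcrz
Hunk 5: at line 1 remove [vcrbx,yxtm] add [kbww,dzdt,vppy] -> 6 lines: wta kbww dzdt vppy ltgt fcrz
Final line 4: vppy

Answer: vppy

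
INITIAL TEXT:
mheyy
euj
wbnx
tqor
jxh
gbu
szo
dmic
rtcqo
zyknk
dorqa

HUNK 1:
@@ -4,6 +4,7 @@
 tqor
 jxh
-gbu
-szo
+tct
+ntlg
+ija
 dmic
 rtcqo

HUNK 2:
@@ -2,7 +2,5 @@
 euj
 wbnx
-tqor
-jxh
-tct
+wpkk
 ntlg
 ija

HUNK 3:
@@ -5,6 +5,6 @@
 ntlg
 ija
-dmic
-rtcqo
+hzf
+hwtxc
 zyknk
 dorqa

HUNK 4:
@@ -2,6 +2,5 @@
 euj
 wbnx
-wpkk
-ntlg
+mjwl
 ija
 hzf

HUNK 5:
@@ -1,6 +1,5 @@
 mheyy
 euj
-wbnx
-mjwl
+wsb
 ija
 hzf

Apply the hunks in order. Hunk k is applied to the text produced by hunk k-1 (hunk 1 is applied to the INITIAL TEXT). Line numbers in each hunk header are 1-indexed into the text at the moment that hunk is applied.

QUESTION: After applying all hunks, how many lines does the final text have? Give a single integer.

Answer: 8

Derivation:
Hunk 1: at line 4 remove [gbu,szo] add [tct,ntlg,ija] -> 12 lines: mheyy euj wbnx tqor jxh tct ntlg ija dmic rtcqo zyknk dorqa
Hunk 2: at line 2 remove [tqor,jxh,tct] add [wpkk] -> 10 lines: mheyy euj wbnx wpkk ntlg ija dmic rtcqo zyknk dorqa
Hunk 3: at line 5 remove [dmic,rtcqo] add [hzf,hwtxc] -> 10 lines: mheyy euj wbnx wpkk ntlg ija hzf hwtxc zyknk dorqa
Hunk 4: at line 2 remove [wpkk,ntlg] add [mjwl] -> 9 lines: mheyy euj wbnx mjwl ija hzf hwtxc zyknk dorqa
Hunk 5: at line 1 remove [wbnx,mjwl] add [wsb] -> 8 lines: mheyy euj wsb ija hzf hwtxc zyknk dorqa
Final line count: 8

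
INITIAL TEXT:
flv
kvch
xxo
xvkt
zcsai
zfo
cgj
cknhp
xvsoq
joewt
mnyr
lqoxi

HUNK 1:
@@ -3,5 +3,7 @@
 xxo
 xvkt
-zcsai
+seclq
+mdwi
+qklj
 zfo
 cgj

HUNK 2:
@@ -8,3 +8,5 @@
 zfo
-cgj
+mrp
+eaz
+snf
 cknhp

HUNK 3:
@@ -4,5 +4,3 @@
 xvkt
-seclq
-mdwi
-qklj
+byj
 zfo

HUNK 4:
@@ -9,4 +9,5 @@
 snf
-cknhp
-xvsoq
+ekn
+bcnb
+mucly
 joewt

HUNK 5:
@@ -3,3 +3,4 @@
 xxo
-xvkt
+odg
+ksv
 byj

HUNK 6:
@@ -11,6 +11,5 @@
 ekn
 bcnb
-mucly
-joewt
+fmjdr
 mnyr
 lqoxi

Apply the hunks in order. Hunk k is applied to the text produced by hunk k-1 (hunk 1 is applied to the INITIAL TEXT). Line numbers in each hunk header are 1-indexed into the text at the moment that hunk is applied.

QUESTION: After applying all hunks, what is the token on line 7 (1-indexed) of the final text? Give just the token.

Hunk 1: at line 3 remove [zcsai] add [seclq,mdwi,qklj] -> 14 lines: flv kvch xxo xvkt seclq mdwi qklj zfo cgj cknhp xvsoq joewt mnyr lqoxi
Hunk 2: at line 8 remove [cgj] add [mrp,eaz,snf] -> 16 lines: flv kvch xxo xvkt seclq mdwi qklj zfo mrp eaz snf cknhp xvsoq joewt mnyr lqoxi
Hunk 3: at line 4 remove [seclq,mdwi,qklj] add [byj] -> 14 lines: flv kvch xxo xvkt byj zfo mrp eaz snf cknhp xvsoq joewt mnyr lqoxi
Hunk 4: at line 9 remove [cknhp,xvsoq] add [ekn,bcnb,mucly] -> 15 lines: flv kvch xxo xvkt byj zfo mrp eaz snf ekn bcnb mucly joewt mnyr lqoxi
Hunk 5: at line 3 remove [xvkt] add [odg,ksv] -> 16 lines: flv kvch xxo odg ksv byj zfo mrp eaz snf ekn bcnb mucly joewt mnyr lqoxi
Hunk 6: at line 11 remove [mucly,joewt] add [fmjdr] -> 15 lines: flv kvch xxo odg ksv byj zfo mrp eaz snf ekn bcnb fmjdr mnyr lqoxi
Final line 7: zfo

Answer: zfo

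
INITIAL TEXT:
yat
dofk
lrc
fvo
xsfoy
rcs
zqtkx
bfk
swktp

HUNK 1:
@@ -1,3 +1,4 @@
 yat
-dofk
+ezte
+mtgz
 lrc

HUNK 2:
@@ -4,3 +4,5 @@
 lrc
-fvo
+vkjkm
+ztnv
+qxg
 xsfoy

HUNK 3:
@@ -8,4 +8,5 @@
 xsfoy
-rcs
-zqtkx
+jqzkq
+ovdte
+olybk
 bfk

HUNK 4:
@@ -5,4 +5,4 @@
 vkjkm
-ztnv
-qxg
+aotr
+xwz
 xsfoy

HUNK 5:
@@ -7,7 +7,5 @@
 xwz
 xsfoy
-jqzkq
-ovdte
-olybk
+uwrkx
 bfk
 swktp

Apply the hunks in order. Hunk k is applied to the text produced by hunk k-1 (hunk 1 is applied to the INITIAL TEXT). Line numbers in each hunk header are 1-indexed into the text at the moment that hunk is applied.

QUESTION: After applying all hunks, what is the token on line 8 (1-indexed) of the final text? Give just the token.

Answer: xsfoy

Derivation:
Hunk 1: at line 1 remove [dofk] add [ezte,mtgz] -> 10 lines: yat ezte mtgz lrc fvo xsfoy rcs zqtkx bfk swktp
Hunk 2: at line 4 remove [fvo] add [vkjkm,ztnv,qxg] -> 12 lines: yat ezte mtgz lrc vkjkm ztnv qxg xsfoy rcs zqtkx bfk swktp
Hunk 3: at line 8 remove [rcs,zqtkx] add [jqzkq,ovdte,olybk] -> 13 lines: yat ezte mtgz lrc vkjkm ztnv qxg xsfoy jqzkq ovdte olybk bfk swktp
Hunk 4: at line 5 remove [ztnv,qxg] add [aotr,xwz] -> 13 lines: yat ezte mtgz lrc vkjkm aotr xwz xsfoy jqzkq ovdte olybk bfk swktp
Hunk 5: at line 7 remove [jqzkq,ovdte,olybk] add [uwrkx] -> 11 lines: yat ezte mtgz lrc vkjkm aotr xwz xsfoy uwrkx bfk swktp
Final line 8: xsfoy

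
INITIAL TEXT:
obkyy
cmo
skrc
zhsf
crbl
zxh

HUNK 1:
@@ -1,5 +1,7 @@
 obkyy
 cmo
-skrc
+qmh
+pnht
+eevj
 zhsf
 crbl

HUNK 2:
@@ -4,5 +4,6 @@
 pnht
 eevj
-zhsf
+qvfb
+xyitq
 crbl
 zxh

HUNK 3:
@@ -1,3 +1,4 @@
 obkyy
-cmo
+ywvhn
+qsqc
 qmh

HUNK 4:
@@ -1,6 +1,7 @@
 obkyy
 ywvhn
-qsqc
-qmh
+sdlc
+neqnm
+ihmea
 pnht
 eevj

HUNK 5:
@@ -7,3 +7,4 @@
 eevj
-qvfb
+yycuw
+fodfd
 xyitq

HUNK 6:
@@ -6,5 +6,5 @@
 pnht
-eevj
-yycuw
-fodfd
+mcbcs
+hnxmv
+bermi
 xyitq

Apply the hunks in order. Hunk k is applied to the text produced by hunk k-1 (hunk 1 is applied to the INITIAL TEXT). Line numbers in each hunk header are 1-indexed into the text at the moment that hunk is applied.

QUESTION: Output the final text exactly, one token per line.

Hunk 1: at line 1 remove [skrc] add [qmh,pnht,eevj] -> 8 lines: obkyy cmo qmh pnht eevj zhsf crbl zxh
Hunk 2: at line 4 remove [zhsf] add [qvfb,xyitq] -> 9 lines: obkyy cmo qmh pnht eevj qvfb xyitq crbl zxh
Hunk 3: at line 1 remove [cmo] add [ywvhn,qsqc] -> 10 lines: obkyy ywvhn qsqc qmh pnht eevj qvfb xyitq crbl zxh
Hunk 4: at line 1 remove [qsqc,qmh] add [sdlc,neqnm,ihmea] -> 11 lines: obkyy ywvhn sdlc neqnm ihmea pnht eevj qvfb xyitq crbl zxh
Hunk 5: at line 7 remove [qvfb] add [yycuw,fodfd] -> 12 lines: obkyy ywvhn sdlc neqnm ihmea pnht eevj yycuw fodfd xyitq crbl zxh
Hunk 6: at line 6 remove [eevj,yycuw,fodfd] add [mcbcs,hnxmv,bermi] -> 12 lines: obkyy ywvhn sdlc neqnm ihmea pnht mcbcs hnxmv bermi xyitq crbl zxh

Answer: obkyy
ywvhn
sdlc
neqnm
ihmea
pnht
mcbcs
hnxmv
bermi
xyitq
crbl
zxh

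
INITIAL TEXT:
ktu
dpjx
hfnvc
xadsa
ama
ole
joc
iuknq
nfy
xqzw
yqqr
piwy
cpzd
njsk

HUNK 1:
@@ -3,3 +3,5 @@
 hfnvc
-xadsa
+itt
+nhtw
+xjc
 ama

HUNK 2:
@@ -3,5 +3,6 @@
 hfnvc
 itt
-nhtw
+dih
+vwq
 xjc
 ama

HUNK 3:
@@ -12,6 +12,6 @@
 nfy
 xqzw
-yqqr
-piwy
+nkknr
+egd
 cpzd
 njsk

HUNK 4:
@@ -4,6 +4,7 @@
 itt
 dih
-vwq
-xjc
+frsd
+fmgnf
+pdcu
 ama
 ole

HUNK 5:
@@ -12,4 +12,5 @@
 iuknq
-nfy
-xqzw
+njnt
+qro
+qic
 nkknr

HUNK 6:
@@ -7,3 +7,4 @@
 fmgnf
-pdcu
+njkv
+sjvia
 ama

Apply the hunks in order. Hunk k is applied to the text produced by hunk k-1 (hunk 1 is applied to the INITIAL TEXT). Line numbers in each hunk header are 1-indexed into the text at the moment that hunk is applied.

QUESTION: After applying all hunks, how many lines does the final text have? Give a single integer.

Answer: 20

Derivation:
Hunk 1: at line 3 remove [xadsa] add [itt,nhtw,xjc] -> 16 lines: ktu dpjx hfnvc itt nhtw xjc ama ole joc iuknq nfy xqzw yqqr piwy cpzd njsk
Hunk 2: at line 3 remove [nhtw] add [dih,vwq] -> 17 lines: ktu dpjx hfnvc itt dih vwq xjc ama ole joc iuknq nfy xqzw yqqr piwy cpzd njsk
Hunk 3: at line 12 remove [yqqr,piwy] add [nkknr,egd] -> 17 lines: ktu dpjx hfnvc itt dih vwq xjc ama ole joc iuknq nfy xqzw nkknr egd cpzd njsk
Hunk 4: at line 4 remove [vwq,xjc] add [frsd,fmgnf,pdcu] -> 18 lines: ktu dpjx hfnvc itt dih frsd fmgnf pdcu ama ole joc iuknq nfy xqzw nkknr egd cpzd njsk
Hunk 5: at line 12 remove [nfy,xqzw] add [njnt,qro,qic] -> 19 lines: ktu dpjx hfnvc itt dih frsd fmgnf pdcu ama ole joc iuknq njnt qro qic nkknr egd cpzd njsk
Hunk 6: at line 7 remove [pdcu] add [njkv,sjvia] -> 20 lines: ktu dpjx hfnvc itt dih frsd fmgnf njkv sjvia ama ole joc iuknq njnt qro qic nkknr egd cpzd njsk
Final line count: 20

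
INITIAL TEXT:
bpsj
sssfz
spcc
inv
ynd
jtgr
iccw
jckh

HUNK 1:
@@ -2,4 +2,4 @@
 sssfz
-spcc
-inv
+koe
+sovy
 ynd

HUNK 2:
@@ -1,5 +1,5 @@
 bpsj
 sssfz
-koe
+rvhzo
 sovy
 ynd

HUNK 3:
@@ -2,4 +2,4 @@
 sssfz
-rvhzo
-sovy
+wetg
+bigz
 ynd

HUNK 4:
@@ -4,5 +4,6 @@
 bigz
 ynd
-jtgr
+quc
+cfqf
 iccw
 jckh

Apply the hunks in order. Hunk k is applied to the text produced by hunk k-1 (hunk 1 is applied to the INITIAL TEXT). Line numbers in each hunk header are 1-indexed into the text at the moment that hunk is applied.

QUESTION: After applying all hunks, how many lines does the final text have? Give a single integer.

Answer: 9

Derivation:
Hunk 1: at line 2 remove [spcc,inv] add [koe,sovy] -> 8 lines: bpsj sssfz koe sovy ynd jtgr iccw jckh
Hunk 2: at line 1 remove [koe] add [rvhzo] -> 8 lines: bpsj sssfz rvhzo sovy ynd jtgr iccw jckh
Hunk 3: at line 2 remove [rvhzo,sovy] add [wetg,bigz] -> 8 lines: bpsj sssfz wetg bigz ynd jtgr iccw jckh
Hunk 4: at line 4 remove [jtgr] add [quc,cfqf] -> 9 lines: bpsj sssfz wetg bigz ynd quc cfqf iccw jckh
Final line count: 9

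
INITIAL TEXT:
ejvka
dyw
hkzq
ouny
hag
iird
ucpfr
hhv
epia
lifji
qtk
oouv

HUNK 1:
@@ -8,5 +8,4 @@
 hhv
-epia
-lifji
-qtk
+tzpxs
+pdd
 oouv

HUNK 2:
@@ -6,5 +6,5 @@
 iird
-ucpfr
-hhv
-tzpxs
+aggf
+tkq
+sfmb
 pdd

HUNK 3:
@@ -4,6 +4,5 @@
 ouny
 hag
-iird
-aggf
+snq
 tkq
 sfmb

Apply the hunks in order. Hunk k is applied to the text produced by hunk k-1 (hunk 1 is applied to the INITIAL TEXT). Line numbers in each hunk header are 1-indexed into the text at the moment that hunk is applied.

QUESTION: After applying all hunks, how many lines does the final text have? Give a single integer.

Answer: 10

Derivation:
Hunk 1: at line 8 remove [epia,lifji,qtk] add [tzpxs,pdd] -> 11 lines: ejvka dyw hkzq ouny hag iird ucpfr hhv tzpxs pdd oouv
Hunk 2: at line 6 remove [ucpfr,hhv,tzpxs] add [aggf,tkq,sfmb] -> 11 lines: ejvka dyw hkzq ouny hag iird aggf tkq sfmb pdd oouv
Hunk 3: at line 4 remove [iird,aggf] add [snq] -> 10 lines: ejvka dyw hkzq ouny hag snq tkq sfmb pdd oouv
Final line count: 10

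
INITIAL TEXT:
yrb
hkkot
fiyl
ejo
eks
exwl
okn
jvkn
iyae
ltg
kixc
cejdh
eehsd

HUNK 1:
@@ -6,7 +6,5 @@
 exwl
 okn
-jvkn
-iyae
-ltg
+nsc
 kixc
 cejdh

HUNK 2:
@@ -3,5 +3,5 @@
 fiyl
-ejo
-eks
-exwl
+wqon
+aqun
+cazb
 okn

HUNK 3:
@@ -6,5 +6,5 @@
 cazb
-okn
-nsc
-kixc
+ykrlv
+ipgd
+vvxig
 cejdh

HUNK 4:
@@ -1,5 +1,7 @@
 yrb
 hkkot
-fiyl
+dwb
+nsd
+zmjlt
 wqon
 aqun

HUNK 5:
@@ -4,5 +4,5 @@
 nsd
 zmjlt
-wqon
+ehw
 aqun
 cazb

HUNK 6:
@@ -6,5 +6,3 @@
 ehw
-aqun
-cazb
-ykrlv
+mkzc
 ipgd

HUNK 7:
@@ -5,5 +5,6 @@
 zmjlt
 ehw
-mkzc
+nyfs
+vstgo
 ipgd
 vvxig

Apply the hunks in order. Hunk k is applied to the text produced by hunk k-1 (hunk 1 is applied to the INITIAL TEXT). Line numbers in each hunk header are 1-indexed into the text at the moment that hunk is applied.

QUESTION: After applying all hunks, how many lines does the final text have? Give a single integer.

Answer: 12

Derivation:
Hunk 1: at line 6 remove [jvkn,iyae,ltg] add [nsc] -> 11 lines: yrb hkkot fiyl ejo eks exwl okn nsc kixc cejdh eehsd
Hunk 2: at line 3 remove [ejo,eks,exwl] add [wqon,aqun,cazb] -> 11 lines: yrb hkkot fiyl wqon aqun cazb okn nsc kixc cejdh eehsd
Hunk 3: at line 6 remove [okn,nsc,kixc] add [ykrlv,ipgd,vvxig] -> 11 lines: yrb hkkot fiyl wqon aqun cazb ykrlv ipgd vvxig cejdh eehsd
Hunk 4: at line 1 remove [fiyl] add [dwb,nsd,zmjlt] -> 13 lines: yrb hkkot dwb nsd zmjlt wqon aqun cazb ykrlv ipgd vvxig cejdh eehsd
Hunk 5: at line 4 remove [wqon] add [ehw] -> 13 lines: yrb hkkot dwb nsd zmjlt ehw aqun cazb ykrlv ipgd vvxig cejdh eehsd
Hunk 6: at line 6 remove [aqun,cazb,ykrlv] add [mkzc] -> 11 lines: yrb hkkot dwb nsd zmjlt ehw mkzc ipgd vvxig cejdh eehsd
Hunk 7: at line 5 remove [mkzc] add [nyfs,vstgo] -> 12 lines: yrb hkkot dwb nsd zmjlt ehw nyfs vstgo ipgd vvxig cejdh eehsd
Final line count: 12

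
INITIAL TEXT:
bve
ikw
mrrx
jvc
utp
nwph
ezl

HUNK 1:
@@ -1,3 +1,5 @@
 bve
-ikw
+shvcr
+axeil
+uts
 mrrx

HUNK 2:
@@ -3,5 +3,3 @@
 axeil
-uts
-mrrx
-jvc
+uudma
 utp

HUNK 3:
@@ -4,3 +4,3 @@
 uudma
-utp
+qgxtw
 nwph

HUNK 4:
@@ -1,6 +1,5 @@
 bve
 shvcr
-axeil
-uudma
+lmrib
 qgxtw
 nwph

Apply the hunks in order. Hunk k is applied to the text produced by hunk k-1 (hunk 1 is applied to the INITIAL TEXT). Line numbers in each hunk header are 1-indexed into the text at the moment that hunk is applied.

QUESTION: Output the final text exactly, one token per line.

Answer: bve
shvcr
lmrib
qgxtw
nwph
ezl

Derivation:
Hunk 1: at line 1 remove [ikw] add [shvcr,axeil,uts] -> 9 lines: bve shvcr axeil uts mrrx jvc utp nwph ezl
Hunk 2: at line 3 remove [uts,mrrx,jvc] add [uudma] -> 7 lines: bve shvcr axeil uudma utp nwph ezl
Hunk 3: at line 4 remove [utp] add [qgxtw] -> 7 lines: bve shvcr axeil uudma qgxtw nwph ezl
Hunk 4: at line 1 remove [axeil,uudma] add [lmrib] -> 6 lines: bve shvcr lmrib qgxtw nwph ezl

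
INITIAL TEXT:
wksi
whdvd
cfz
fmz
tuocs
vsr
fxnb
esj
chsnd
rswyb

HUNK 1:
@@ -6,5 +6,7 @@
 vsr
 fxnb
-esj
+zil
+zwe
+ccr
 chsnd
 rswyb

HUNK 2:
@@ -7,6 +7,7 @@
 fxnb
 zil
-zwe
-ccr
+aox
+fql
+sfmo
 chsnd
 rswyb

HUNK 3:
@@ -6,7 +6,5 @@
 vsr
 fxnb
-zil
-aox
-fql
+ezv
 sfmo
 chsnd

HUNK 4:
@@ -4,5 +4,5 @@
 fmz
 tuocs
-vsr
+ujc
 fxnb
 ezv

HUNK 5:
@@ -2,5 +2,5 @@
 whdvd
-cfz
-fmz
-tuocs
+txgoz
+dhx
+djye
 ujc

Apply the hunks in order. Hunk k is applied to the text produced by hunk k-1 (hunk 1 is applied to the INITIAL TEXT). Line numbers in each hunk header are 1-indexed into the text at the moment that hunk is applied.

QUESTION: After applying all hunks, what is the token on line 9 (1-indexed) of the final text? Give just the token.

Answer: sfmo

Derivation:
Hunk 1: at line 6 remove [esj] add [zil,zwe,ccr] -> 12 lines: wksi whdvd cfz fmz tuocs vsr fxnb zil zwe ccr chsnd rswyb
Hunk 2: at line 7 remove [zwe,ccr] add [aox,fql,sfmo] -> 13 lines: wksi whdvd cfz fmz tuocs vsr fxnb zil aox fql sfmo chsnd rswyb
Hunk 3: at line 6 remove [zil,aox,fql] add [ezv] -> 11 lines: wksi whdvd cfz fmz tuocs vsr fxnb ezv sfmo chsnd rswyb
Hunk 4: at line 4 remove [vsr] add [ujc] -> 11 lines: wksi whdvd cfz fmz tuocs ujc fxnb ezv sfmo chsnd rswyb
Hunk 5: at line 2 remove [cfz,fmz,tuocs] add [txgoz,dhx,djye] -> 11 lines: wksi whdvd txgoz dhx djye ujc fxnb ezv sfmo chsnd rswyb
Final line 9: sfmo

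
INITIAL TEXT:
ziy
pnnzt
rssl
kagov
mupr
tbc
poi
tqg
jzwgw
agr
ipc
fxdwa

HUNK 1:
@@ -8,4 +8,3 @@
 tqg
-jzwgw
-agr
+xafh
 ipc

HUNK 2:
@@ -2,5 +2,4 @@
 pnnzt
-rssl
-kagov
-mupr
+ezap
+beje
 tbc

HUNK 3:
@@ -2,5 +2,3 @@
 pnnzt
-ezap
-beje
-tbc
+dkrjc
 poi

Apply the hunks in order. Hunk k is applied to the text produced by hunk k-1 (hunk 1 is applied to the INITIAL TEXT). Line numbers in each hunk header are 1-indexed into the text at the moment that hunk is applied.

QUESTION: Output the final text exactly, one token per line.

Answer: ziy
pnnzt
dkrjc
poi
tqg
xafh
ipc
fxdwa

Derivation:
Hunk 1: at line 8 remove [jzwgw,agr] add [xafh] -> 11 lines: ziy pnnzt rssl kagov mupr tbc poi tqg xafh ipc fxdwa
Hunk 2: at line 2 remove [rssl,kagov,mupr] add [ezap,beje] -> 10 lines: ziy pnnzt ezap beje tbc poi tqg xafh ipc fxdwa
Hunk 3: at line 2 remove [ezap,beje,tbc] add [dkrjc] -> 8 lines: ziy pnnzt dkrjc poi tqg xafh ipc fxdwa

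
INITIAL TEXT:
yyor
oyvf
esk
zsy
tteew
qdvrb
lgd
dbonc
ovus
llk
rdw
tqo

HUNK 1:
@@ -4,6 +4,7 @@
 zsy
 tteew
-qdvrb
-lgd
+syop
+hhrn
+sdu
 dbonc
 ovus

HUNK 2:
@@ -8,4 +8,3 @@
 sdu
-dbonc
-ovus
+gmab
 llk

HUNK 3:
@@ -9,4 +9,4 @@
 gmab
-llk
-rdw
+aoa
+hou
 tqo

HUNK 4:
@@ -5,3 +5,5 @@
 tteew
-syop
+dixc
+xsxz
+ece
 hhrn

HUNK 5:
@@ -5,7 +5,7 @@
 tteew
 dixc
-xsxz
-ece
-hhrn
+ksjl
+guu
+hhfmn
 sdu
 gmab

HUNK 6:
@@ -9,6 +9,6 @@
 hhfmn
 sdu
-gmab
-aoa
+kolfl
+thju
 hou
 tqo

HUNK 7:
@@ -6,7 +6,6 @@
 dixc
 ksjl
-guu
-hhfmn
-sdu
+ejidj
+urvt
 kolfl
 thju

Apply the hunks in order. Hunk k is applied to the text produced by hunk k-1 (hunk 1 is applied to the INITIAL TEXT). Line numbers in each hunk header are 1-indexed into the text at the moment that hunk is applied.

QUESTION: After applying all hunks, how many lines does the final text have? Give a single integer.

Hunk 1: at line 4 remove [qdvrb,lgd] add [syop,hhrn,sdu] -> 13 lines: yyor oyvf esk zsy tteew syop hhrn sdu dbonc ovus llk rdw tqo
Hunk 2: at line 8 remove [dbonc,ovus] add [gmab] -> 12 lines: yyor oyvf esk zsy tteew syop hhrn sdu gmab llk rdw tqo
Hunk 3: at line 9 remove [llk,rdw] add [aoa,hou] -> 12 lines: yyor oyvf esk zsy tteew syop hhrn sdu gmab aoa hou tqo
Hunk 4: at line 5 remove [syop] add [dixc,xsxz,ece] -> 14 lines: yyor oyvf esk zsy tteew dixc xsxz ece hhrn sdu gmab aoa hou tqo
Hunk 5: at line 5 remove [xsxz,ece,hhrn] add [ksjl,guu,hhfmn] -> 14 lines: yyor oyvf esk zsy tteew dixc ksjl guu hhfmn sdu gmab aoa hou tqo
Hunk 6: at line 9 remove [gmab,aoa] add [kolfl,thju] -> 14 lines: yyor oyvf esk zsy tteew dixc ksjl guu hhfmn sdu kolfl thju hou tqo
Hunk 7: at line 6 remove [guu,hhfmn,sdu] add [ejidj,urvt] -> 13 lines: yyor oyvf esk zsy tteew dixc ksjl ejidj urvt kolfl thju hou tqo
Final line count: 13

Answer: 13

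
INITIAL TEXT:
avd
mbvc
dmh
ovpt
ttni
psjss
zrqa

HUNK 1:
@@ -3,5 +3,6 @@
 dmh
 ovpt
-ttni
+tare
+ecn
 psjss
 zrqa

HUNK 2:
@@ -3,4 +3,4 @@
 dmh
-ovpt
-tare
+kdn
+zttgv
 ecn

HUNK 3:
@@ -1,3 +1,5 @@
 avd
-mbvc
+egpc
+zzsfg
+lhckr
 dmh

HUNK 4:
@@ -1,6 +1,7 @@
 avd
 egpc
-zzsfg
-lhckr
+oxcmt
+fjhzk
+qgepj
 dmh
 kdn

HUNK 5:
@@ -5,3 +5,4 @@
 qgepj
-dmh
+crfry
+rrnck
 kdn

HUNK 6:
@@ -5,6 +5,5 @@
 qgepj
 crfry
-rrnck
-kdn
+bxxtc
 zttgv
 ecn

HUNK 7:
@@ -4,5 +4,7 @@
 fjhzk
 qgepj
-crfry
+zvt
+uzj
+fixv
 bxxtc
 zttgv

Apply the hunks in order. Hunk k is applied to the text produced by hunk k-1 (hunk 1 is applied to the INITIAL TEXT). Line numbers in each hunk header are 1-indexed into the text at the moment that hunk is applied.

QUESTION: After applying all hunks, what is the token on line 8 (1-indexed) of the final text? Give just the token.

Answer: fixv

Derivation:
Hunk 1: at line 3 remove [ttni] add [tare,ecn] -> 8 lines: avd mbvc dmh ovpt tare ecn psjss zrqa
Hunk 2: at line 3 remove [ovpt,tare] add [kdn,zttgv] -> 8 lines: avd mbvc dmh kdn zttgv ecn psjss zrqa
Hunk 3: at line 1 remove [mbvc] add [egpc,zzsfg,lhckr] -> 10 lines: avd egpc zzsfg lhckr dmh kdn zttgv ecn psjss zrqa
Hunk 4: at line 1 remove [zzsfg,lhckr] add [oxcmt,fjhzk,qgepj] -> 11 lines: avd egpc oxcmt fjhzk qgepj dmh kdn zttgv ecn psjss zrqa
Hunk 5: at line 5 remove [dmh] add [crfry,rrnck] -> 12 lines: avd egpc oxcmt fjhzk qgepj crfry rrnck kdn zttgv ecn psjss zrqa
Hunk 6: at line 5 remove [rrnck,kdn] add [bxxtc] -> 11 lines: avd egpc oxcmt fjhzk qgepj crfry bxxtc zttgv ecn psjss zrqa
Hunk 7: at line 4 remove [crfry] add [zvt,uzj,fixv] -> 13 lines: avd egpc oxcmt fjhzk qgepj zvt uzj fixv bxxtc zttgv ecn psjss zrqa
Final line 8: fixv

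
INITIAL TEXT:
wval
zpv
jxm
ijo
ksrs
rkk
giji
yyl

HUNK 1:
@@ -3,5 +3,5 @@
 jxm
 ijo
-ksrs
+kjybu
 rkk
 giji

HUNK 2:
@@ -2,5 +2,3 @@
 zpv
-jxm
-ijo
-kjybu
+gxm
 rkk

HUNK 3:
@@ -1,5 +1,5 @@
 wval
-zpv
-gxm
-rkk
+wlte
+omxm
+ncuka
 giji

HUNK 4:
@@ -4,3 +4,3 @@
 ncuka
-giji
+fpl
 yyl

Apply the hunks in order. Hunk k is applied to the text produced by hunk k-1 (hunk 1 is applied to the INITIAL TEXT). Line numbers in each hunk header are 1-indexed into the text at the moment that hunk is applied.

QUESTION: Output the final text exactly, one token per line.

Hunk 1: at line 3 remove [ksrs] add [kjybu] -> 8 lines: wval zpv jxm ijo kjybu rkk giji yyl
Hunk 2: at line 2 remove [jxm,ijo,kjybu] add [gxm] -> 6 lines: wval zpv gxm rkk giji yyl
Hunk 3: at line 1 remove [zpv,gxm,rkk] add [wlte,omxm,ncuka] -> 6 lines: wval wlte omxm ncuka giji yyl
Hunk 4: at line 4 remove [giji] add [fpl] -> 6 lines: wval wlte omxm ncuka fpl yyl

Answer: wval
wlte
omxm
ncuka
fpl
yyl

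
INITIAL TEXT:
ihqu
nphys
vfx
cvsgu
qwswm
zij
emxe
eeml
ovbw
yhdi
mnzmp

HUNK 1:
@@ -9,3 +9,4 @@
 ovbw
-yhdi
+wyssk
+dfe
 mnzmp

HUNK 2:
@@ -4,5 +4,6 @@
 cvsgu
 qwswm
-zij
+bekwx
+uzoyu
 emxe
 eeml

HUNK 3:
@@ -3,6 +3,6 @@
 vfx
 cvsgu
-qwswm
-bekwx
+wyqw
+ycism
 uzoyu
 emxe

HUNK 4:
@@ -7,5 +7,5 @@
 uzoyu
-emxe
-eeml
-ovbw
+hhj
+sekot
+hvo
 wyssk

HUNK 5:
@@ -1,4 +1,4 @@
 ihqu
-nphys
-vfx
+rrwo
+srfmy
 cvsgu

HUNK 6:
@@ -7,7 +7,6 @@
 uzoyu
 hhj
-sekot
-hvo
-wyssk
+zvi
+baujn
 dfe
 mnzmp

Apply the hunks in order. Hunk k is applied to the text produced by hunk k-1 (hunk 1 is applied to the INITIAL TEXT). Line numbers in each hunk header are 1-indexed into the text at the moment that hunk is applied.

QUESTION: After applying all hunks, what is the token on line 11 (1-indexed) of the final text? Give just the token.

Hunk 1: at line 9 remove [yhdi] add [wyssk,dfe] -> 12 lines: ihqu nphys vfx cvsgu qwswm zij emxe eeml ovbw wyssk dfe mnzmp
Hunk 2: at line 4 remove [zij] add [bekwx,uzoyu] -> 13 lines: ihqu nphys vfx cvsgu qwswm bekwx uzoyu emxe eeml ovbw wyssk dfe mnzmp
Hunk 3: at line 3 remove [qwswm,bekwx] add [wyqw,ycism] -> 13 lines: ihqu nphys vfx cvsgu wyqw ycism uzoyu emxe eeml ovbw wyssk dfe mnzmp
Hunk 4: at line 7 remove [emxe,eeml,ovbw] add [hhj,sekot,hvo] -> 13 lines: ihqu nphys vfx cvsgu wyqw ycism uzoyu hhj sekot hvo wyssk dfe mnzmp
Hunk 5: at line 1 remove [nphys,vfx] add [rrwo,srfmy] -> 13 lines: ihqu rrwo srfmy cvsgu wyqw ycism uzoyu hhj sekot hvo wyssk dfe mnzmp
Hunk 6: at line 7 remove [sekot,hvo,wyssk] add [zvi,baujn] -> 12 lines: ihqu rrwo srfmy cvsgu wyqw ycism uzoyu hhj zvi baujn dfe mnzmp
Final line 11: dfe

Answer: dfe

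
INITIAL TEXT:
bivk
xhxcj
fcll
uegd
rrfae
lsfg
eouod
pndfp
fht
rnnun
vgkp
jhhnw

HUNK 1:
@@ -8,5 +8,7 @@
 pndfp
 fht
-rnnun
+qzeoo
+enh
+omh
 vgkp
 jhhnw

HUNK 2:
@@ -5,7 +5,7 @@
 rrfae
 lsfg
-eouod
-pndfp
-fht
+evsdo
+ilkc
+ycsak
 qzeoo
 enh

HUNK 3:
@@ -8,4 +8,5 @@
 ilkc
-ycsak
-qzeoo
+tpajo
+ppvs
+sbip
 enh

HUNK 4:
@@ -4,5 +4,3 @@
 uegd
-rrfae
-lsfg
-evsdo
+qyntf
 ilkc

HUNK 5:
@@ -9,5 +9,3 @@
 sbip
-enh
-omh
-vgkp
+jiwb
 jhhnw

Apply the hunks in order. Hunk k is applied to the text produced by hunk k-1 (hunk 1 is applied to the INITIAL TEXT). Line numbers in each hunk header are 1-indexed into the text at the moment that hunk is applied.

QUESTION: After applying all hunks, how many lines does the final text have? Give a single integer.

Hunk 1: at line 8 remove [rnnun] add [qzeoo,enh,omh] -> 14 lines: bivk xhxcj fcll uegd rrfae lsfg eouod pndfp fht qzeoo enh omh vgkp jhhnw
Hunk 2: at line 5 remove [eouod,pndfp,fht] add [evsdo,ilkc,ycsak] -> 14 lines: bivk xhxcj fcll uegd rrfae lsfg evsdo ilkc ycsak qzeoo enh omh vgkp jhhnw
Hunk 3: at line 8 remove [ycsak,qzeoo] add [tpajo,ppvs,sbip] -> 15 lines: bivk xhxcj fcll uegd rrfae lsfg evsdo ilkc tpajo ppvs sbip enh omh vgkp jhhnw
Hunk 4: at line 4 remove [rrfae,lsfg,evsdo] add [qyntf] -> 13 lines: bivk xhxcj fcll uegd qyntf ilkc tpajo ppvs sbip enh omh vgkp jhhnw
Hunk 5: at line 9 remove [enh,omh,vgkp] add [jiwb] -> 11 lines: bivk xhxcj fcll uegd qyntf ilkc tpajo ppvs sbip jiwb jhhnw
Final line count: 11

Answer: 11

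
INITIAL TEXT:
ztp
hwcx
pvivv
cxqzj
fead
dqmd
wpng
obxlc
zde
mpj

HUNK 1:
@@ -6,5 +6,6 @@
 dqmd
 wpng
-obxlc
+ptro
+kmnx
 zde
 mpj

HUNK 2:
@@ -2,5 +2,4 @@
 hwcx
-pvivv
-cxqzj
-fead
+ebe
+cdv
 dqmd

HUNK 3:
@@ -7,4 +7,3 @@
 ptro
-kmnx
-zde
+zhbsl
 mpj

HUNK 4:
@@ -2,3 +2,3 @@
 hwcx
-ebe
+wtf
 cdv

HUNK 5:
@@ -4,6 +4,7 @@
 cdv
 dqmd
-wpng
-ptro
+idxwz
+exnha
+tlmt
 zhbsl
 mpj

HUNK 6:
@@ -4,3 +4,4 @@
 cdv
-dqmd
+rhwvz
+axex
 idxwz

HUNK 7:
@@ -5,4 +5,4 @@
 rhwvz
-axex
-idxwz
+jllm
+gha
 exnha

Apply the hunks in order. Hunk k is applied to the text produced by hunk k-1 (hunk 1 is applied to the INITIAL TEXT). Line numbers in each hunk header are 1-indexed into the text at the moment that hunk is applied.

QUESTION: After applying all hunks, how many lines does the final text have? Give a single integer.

Answer: 11

Derivation:
Hunk 1: at line 6 remove [obxlc] add [ptro,kmnx] -> 11 lines: ztp hwcx pvivv cxqzj fead dqmd wpng ptro kmnx zde mpj
Hunk 2: at line 2 remove [pvivv,cxqzj,fead] add [ebe,cdv] -> 10 lines: ztp hwcx ebe cdv dqmd wpng ptro kmnx zde mpj
Hunk 3: at line 7 remove [kmnx,zde] add [zhbsl] -> 9 lines: ztp hwcx ebe cdv dqmd wpng ptro zhbsl mpj
Hunk 4: at line 2 remove [ebe] add [wtf] -> 9 lines: ztp hwcx wtf cdv dqmd wpng ptro zhbsl mpj
Hunk 5: at line 4 remove [wpng,ptro] add [idxwz,exnha,tlmt] -> 10 lines: ztp hwcx wtf cdv dqmd idxwz exnha tlmt zhbsl mpj
Hunk 6: at line 4 remove [dqmd] add [rhwvz,axex] -> 11 lines: ztp hwcx wtf cdv rhwvz axex idxwz exnha tlmt zhbsl mpj
Hunk 7: at line 5 remove [axex,idxwz] add [jllm,gha] -> 11 lines: ztp hwcx wtf cdv rhwvz jllm gha exnha tlmt zhbsl mpj
Final line count: 11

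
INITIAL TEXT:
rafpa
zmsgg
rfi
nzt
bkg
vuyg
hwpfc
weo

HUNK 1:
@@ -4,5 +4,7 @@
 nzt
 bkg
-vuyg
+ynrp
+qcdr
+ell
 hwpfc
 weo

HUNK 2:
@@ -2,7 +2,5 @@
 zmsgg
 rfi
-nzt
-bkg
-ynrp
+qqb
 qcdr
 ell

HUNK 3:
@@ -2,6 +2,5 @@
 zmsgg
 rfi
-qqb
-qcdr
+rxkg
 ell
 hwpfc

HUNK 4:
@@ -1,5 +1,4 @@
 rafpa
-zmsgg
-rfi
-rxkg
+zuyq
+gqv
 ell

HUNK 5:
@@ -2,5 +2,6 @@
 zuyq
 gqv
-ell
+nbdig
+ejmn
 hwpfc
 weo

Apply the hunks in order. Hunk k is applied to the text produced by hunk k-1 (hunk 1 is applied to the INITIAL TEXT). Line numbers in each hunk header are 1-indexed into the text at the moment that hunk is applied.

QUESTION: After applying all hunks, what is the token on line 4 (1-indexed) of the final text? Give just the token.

Answer: nbdig

Derivation:
Hunk 1: at line 4 remove [vuyg] add [ynrp,qcdr,ell] -> 10 lines: rafpa zmsgg rfi nzt bkg ynrp qcdr ell hwpfc weo
Hunk 2: at line 2 remove [nzt,bkg,ynrp] add [qqb] -> 8 lines: rafpa zmsgg rfi qqb qcdr ell hwpfc weo
Hunk 3: at line 2 remove [qqb,qcdr] add [rxkg] -> 7 lines: rafpa zmsgg rfi rxkg ell hwpfc weo
Hunk 4: at line 1 remove [zmsgg,rfi,rxkg] add [zuyq,gqv] -> 6 lines: rafpa zuyq gqv ell hwpfc weo
Hunk 5: at line 2 remove [ell] add [nbdig,ejmn] -> 7 lines: rafpa zuyq gqv nbdig ejmn hwpfc weo
Final line 4: nbdig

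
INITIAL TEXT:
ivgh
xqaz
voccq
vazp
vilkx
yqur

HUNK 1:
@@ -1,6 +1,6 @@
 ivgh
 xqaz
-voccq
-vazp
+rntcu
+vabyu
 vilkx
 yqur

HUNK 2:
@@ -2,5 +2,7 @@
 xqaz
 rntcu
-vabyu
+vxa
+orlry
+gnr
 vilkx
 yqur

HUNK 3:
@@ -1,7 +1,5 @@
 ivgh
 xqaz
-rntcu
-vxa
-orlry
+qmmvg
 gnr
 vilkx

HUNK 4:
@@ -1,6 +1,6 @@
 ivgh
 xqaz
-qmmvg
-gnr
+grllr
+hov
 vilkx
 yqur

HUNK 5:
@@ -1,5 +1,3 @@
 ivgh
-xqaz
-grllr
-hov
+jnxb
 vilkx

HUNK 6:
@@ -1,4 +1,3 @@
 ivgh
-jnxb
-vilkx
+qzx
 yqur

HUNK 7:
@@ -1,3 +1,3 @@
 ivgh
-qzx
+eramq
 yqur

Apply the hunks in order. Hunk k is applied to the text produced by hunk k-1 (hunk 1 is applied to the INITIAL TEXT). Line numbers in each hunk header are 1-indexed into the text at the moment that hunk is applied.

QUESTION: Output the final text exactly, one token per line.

Hunk 1: at line 1 remove [voccq,vazp] add [rntcu,vabyu] -> 6 lines: ivgh xqaz rntcu vabyu vilkx yqur
Hunk 2: at line 2 remove [vabyu] add [vxa,orlry,gnr] -> 8 lines: ivgh xqaz rntcu vxa orlry gnr vilkx yqur
Hunk 3: at line 1 remove [rntcu,vxa,orlry] add [qmmvg] -> 6 lines: ivgh xqaz qmmvg gnr vilkx yqur
Hunk 4: at line 1 remove [qmmvg,gnr] add [grllr,hov] -> 6 lines: ivgh xqaz grllr hov vilkx yqur
Hunk 5: at line 1 remove [xqaz,grllr,hov] add [jnxb] -> 4 lines: ivgh jnxb vilkx yqur
Hunk 6: at line 1 remove [jnxb,vilkx] add [qzx] -> 3 lines: ivgh qzx yqur
Hunk 7: at line 1 remove [qzx] add [eramq] -> 3 lines: ivgh eramq yqur

Answer: ivgh
eramq
yqur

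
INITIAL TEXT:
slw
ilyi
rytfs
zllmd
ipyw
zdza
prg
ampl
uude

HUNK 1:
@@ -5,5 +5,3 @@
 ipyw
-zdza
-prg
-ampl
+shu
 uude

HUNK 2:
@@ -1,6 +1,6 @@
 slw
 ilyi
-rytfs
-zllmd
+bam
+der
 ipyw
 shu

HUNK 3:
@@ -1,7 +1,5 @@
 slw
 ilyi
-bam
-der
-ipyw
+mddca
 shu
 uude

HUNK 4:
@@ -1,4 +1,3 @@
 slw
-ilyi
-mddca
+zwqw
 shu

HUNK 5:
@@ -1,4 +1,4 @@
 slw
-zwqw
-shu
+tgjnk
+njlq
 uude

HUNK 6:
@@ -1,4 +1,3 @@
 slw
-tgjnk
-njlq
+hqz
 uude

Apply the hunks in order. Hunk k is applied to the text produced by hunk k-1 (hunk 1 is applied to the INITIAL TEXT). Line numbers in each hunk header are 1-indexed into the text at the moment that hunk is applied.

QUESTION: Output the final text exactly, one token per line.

Answer: slw
hqz
uude

Derivation:
Hunk 1: at line 5 remove [zdza,prg,ampl] add [shu] -> 7 lines: slw ilyi rytfs zllmd ipyw shu uude
Hunk 2: at line 1 remove [rytfs,zllmd] add [bam,der] -> 7 lines: slw ilyi bam der ipyw shu uude
Hunk 3: at line 1 remove [bam,der,ipyw] add [mddca] -> 5 lines: slw ilyi mddca shu uude
Hunk 4: at line 1 remove [ilyi,mddca] add [zwqw] -> 4 lines: slw zwqw shu uude
Hunk 5: at line 1 remove [zwqw,shu] add [tgjnk,njlq] -> 4 lines: slw tgjnk njlq uude
Hunk 6: at line 1 remove [tgjnk,njlq] add [hqz] -> 3 lines: slw hqz uude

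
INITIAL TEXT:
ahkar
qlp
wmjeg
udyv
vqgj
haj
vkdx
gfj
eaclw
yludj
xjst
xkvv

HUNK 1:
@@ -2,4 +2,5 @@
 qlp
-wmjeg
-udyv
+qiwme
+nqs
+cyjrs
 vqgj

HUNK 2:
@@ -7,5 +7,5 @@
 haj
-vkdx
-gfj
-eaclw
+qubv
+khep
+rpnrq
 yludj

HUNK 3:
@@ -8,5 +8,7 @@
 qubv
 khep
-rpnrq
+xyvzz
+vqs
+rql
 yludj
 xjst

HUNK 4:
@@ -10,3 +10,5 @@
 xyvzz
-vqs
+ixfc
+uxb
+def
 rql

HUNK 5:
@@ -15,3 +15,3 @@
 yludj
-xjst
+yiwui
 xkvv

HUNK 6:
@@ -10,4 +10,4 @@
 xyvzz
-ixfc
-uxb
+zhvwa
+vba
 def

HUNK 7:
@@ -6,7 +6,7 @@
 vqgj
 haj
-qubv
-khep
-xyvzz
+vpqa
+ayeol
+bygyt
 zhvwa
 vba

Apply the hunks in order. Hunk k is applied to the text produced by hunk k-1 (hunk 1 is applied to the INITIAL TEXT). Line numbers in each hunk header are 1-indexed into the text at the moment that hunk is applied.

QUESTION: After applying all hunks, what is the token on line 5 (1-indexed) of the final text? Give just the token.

Hunk 1: at line 2 remove [wmjeg,udyv] add [qiwme,nqs,cyjrs] -> 13 lines: ahkar qlp qiwme nqs cyjrs vqgj haj vkdx gfj eaclw yludj xjst xkvv
Hunk 2: at line 7 remove [vkdx,gfj,eaclw] add [qubv,khep,rpnrq] -> 13 lines: ahkar qlp qiwme nqs cyjrs vqgj haj qubv khep rpnrq yludj xjst xkvv
Hunk 3: at line 8 remove [rpnrq] add [xyvzz,vqs,rql] -> 15 lines: ahkar qlp qiwme nqs cyjrs vqgj haj qubv khep xyvzz vqs rql yludj xjst xkvv
Hunk 4: at line 10 remove [vqs] add [ixfc,uxb,def] -> 17 lines: ahkar qlp qiwme nqs cyjrs vqgj haj qubv khep xyvzz ixfc uxb def rql yludj xjst xkvv
Hunk 5: at line 15 remove [xjst] add [yiwui] -> 17 lines: ahkar qlp qiwme nqs cyjrs vqgj haj qubv khep xyvzz ixfc uxb def rql yludj yiwui xkvv
Hunk 6: at line 10 remove [ixfc,uxb] add [zhvwa,vba] -> 17 lines: ahkar qlp qiwme nqs cyjrs vqgj haj qubv khep xyvzz zhvwa vba def rql yludj yiwui xkvv
Hunk 7: at line 6 remove [qubv,khep,xyvzz] add [vpqa,ayeol,bygyt] -> 17 lines: ahkar qlp qiwme nqs cyjrs vqgj haj vpqa ayeol bygyt zhvwa vba def rql yludj yiwui xkvv
Final line 5: cyjrs

Answer: cyjrs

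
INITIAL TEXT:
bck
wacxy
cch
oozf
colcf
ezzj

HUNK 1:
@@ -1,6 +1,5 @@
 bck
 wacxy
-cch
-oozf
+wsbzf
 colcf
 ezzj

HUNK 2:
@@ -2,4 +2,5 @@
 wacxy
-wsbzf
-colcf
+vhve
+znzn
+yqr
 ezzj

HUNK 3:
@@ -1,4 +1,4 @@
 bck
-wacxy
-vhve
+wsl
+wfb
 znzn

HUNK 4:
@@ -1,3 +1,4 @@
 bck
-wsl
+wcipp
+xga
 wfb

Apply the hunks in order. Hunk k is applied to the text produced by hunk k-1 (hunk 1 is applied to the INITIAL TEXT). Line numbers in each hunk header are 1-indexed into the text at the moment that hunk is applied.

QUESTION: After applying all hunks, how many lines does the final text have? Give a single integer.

Hunk 1: at line 1 remove [cch,oozf] add [wsbzf] -> 5 lines: bck wacxy wsbzf colcf ezzj
Hunk 2: at line 2 remove [wsbzf,colcf] add [vhve,znzn,yqr] -> 6 lines: bck wacxy vhve znzn yqr ezzj
Hunk 3: at line 1 remove [wacxy,vhve] add [wsl,wfb] -> 6 lines: bck wsl wfb znzn yqr ezzj
Hunk 4: at line 1 remove [wsl] add [wcipp,xga] -> 7 lines: bck wcipp xga wfb znzn yqr ezzj
Final line count: 7

Answer: 7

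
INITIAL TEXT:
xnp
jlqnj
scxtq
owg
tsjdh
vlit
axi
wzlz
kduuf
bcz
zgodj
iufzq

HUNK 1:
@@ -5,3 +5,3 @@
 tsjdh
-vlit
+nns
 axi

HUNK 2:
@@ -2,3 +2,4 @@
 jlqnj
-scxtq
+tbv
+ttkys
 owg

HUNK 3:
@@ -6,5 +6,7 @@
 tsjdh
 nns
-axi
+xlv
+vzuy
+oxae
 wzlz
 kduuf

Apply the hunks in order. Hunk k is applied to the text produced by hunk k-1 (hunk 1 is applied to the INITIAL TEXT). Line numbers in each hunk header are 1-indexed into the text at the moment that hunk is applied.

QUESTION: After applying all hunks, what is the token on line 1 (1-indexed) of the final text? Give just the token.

Hunk 1: at line 5 remove [vlit] add [nns] -> 12 lines: xnp jlqnj scxtq owg tsjdh nns axi wzlz kduuf bcz zgodj iufzq
Hunk 2: at line 2 remove [scxtq] add [tbv,ttkys] -> 13 lines: xnp jlqnj tbv ttkys owg tsjdh nns axi wzlz kduuf bcz zgodj iufzq
Hunk 3: at line 6 remove [axi] add [xlv,vzuy,oxae] -> 15 lines: xnp jlqnj tbv ttkys owg tsjdh nns xlv vzuy oxae wzlz kduuf bcz zgodj iufzq
Final line 1: xnp

Answer: xnp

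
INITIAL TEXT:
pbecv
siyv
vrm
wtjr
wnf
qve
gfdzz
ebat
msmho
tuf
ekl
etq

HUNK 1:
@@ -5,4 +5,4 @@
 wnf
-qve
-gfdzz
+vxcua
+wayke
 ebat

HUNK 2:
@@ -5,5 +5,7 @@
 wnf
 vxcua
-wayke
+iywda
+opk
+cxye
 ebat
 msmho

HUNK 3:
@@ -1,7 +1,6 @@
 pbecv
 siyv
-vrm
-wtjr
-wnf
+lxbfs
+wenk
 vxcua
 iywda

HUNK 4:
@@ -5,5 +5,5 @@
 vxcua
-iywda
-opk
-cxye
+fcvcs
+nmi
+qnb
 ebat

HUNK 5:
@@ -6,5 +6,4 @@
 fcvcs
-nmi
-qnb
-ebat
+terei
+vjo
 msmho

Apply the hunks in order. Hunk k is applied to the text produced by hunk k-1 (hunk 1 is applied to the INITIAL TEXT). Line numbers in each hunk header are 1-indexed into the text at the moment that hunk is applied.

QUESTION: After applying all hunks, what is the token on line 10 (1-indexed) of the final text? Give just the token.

Answer: tuf

Derivation:
Hunk 1: at line 5 remove [qve,gfdzz] add [vxcua,wayke] -> 12 lines: pbecv siyv vrm wtjr wnf vxcua wayke ebat msmho tuf ekl etq
Hunk 2: at line 5 remove [wayke] add [iywda,opk,cxye] -> 14 lines: pbecv siyv vrm wtjr wnf vxcua iywda opk cxye ebat msmho tuf ekl etq
Hunk 3: at line 1 remove [vrm,wtjr,wnf] add [lxbfs,wenk] -> 13 lines: pbecv siyv lxbfs wenk vxcua iywda opk cxye ebat msmho tuf ekl etq
Hunk 4: at line 5 remove [iywda,opk,cxye] add [fcvcs,nmi,qnb] -> 13 lines: pbecv siyv lxbfs wenk vxcua fcvcs nmi qnb ebat msmho tuf ekl etq
Hunk 5: at line 6 remove [nmi,qnb,ebat] add [terei,vjo] -> 12 lines: pbecv siyv lxbfs wenk vxcua fcvcs terei vjo msmho tuf ekl etq
Final line 10: tuf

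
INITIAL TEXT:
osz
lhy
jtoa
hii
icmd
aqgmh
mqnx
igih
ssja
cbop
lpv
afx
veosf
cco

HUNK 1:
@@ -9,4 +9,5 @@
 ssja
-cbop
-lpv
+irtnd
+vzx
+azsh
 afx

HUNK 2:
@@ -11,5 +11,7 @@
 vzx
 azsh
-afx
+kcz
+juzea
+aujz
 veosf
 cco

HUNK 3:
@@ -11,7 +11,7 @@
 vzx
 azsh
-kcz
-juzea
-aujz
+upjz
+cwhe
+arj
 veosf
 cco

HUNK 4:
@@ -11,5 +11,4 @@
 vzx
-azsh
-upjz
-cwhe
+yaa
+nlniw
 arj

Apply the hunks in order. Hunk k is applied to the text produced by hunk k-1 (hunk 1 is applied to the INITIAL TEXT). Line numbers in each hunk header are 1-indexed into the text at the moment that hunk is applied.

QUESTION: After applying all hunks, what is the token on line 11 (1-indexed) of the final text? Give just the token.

Answer: vzx

Derivation:
Hunk 1: at line 9 remove [cbop,lpv] add [irtnd,vzx,azsh] -> 15 lines: osz lhy jtoa hii icmd aqgmh mqnx igih ssja irtnd vzx azsh afx veosf cco
Hunk 2: at line 11 remove [afx] add [kcz,juzea,aujz] -> 17 lines: osz lhy jtoa hii icmd aqgmh mqnx igih ssja irtnd vzx azsh kcz juzea aujz veosf cco
Hunk 3: at line 11 remove [kcz,juzea,aujz] add [upjz,cwhe,arj] -> 17 lines: osz lhy jtoa hii icmd aqgmh mqnx igih ssja irtnd vzx azsh upjz cwhe arj veosf cco
Hunk 4: at line 11 remove [azsh,upjz,cwhe] add [yaa,nlniw] -> 16 lines: osz lhy jtoa hii icmd aqgmh mqnx igih ssja irtnd vzx yaa nlniw arj veosf cco
Final line 11: vzx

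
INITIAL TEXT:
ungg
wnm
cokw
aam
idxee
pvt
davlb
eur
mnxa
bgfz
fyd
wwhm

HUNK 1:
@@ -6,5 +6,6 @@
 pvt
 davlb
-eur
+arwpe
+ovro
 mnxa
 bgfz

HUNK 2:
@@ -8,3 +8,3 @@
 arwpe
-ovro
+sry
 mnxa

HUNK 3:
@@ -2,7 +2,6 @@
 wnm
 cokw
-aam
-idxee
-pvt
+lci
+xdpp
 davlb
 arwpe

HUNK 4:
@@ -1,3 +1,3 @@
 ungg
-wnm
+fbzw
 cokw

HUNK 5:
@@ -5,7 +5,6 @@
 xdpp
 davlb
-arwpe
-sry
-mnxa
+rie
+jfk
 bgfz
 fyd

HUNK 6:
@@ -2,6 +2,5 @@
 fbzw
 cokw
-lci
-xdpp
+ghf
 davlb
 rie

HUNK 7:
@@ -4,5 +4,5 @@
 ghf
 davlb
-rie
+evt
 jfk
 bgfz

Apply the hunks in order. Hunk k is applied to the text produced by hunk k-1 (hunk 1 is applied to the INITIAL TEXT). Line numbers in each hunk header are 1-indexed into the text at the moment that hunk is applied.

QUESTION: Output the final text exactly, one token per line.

Answer: ungg
fbzw
cokw
ghf
davlb
evt
jfk
bgfz
fyd
wwhm

Derivation:
Hunk 1: at line 6 remove [eur] add [arwpe,ovro] -> 13 lines: ungg wnm cokw aam idxee pvt davlb arwpe ovro mnxa bgfz fyd wwhm
Hunk 2: at line 8 remove [ovro] add [sry] -> 13 lines: ungg wnm cokw aam idxee pvt davlb arwpe sry mnxa bgfz fyd wwhm
Hunk 3: at line 2 remove [aam,idxee,pvt] add [lci,xdpp] -> 12 lines: ungg wnm cokw lci xdpp davlb arwpe sry mnxa bgfz fyd wwhm
Hunk 4: at line 1 remove [wnm] add [fbzw] -> 12 lines: ungg fbzw cokw lci xdpp davlb arwpe sry mnxa bgfz fyd wwhm
Hunk 5: at line 5 remove [arwpe,sry,mnxa] add [rie,jfk] -> 11 lines: ungg fbzw cokw lci xdpp davlb rie jfk bgfz fyd wwhm
Hunk 6: at line 2 remove [lci,xdpp] add [ghf] -> 10 lines: ungg fbzw cokw ghf davlb rie jfk bgfz fyd wwhm
Hunk 7: at line 4 remove [rie] add [evt] -> 10 lines: ungg fbzw cokw ghf davlb evt jfk bgfz fyd wwhm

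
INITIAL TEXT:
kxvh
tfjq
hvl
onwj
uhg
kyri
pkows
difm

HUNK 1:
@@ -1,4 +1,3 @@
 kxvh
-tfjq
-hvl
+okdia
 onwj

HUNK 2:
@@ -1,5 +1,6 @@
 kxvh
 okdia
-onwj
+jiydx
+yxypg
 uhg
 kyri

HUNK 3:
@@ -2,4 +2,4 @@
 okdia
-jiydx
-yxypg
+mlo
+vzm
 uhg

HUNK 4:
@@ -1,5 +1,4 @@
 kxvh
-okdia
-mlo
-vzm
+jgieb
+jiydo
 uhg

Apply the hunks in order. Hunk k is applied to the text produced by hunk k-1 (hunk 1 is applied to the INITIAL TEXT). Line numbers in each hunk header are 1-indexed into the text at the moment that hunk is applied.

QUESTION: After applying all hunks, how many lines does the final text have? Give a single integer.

Hunk 1: at line 1 remove [tfjq,hvl] add [okdia] -> 7 lines: kxvh okdia onwj uhg kyri pkows difm
Hunk 2: at line 1 remove [onwj] add [jiydx,yxypg] -> 8 lines: kxvh okdia jiydx yxypg uhg kyri pkows difm
Hunk 3: at line 2 remove [jiydx,yxypg] add [mlo,vzm] -> 8 lines: kxvh okdia mlo vzm uhg kyri pkows difm
Hunk 4: at line 1 remove [okdia,mlo,vzm] add [jgieb,jiydo] -> 7 lines: kxvh jgieb jiydo uhg kyri pkows difm
Final line count: 7

Answer: 7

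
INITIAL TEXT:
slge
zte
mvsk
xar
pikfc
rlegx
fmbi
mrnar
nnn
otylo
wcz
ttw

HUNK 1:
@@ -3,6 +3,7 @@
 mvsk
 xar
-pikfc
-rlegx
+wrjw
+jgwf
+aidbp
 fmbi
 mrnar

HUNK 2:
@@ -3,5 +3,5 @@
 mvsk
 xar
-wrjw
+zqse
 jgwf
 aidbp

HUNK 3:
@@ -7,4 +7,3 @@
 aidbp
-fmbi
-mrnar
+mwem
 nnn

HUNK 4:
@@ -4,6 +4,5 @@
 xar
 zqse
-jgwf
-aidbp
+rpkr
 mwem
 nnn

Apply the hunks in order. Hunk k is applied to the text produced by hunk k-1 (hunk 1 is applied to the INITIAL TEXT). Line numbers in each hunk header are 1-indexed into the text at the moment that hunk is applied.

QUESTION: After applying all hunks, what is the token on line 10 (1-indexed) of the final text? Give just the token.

Hunk 1: at line 3 remove [pikfc,rlegx] add [wrjw,jgwf,aidbp] -> 13 lines: slge zte mvsk xar wrjw jgwf aidbp fmbi mrnar nnn otylo wcz ttw
Hunk 2: at line 3 remove [wrjw] add [zqse] -> 13 lines: slge zte mvsk xar zqse jgwf aidbp fmbi mrnar nnn otylo wcz ttw
Hunk 3: at line 7 remove [fmbi,mrnar] add [mwem] -> 12 lines: slge zte mvsk xar zqse jgwf aidbp mwem nnn otylo wcz ttw
Hunk 4: at line 4 remove [jgwf,aidbp] add [rpkr] -> 11 lines: slge zte mvsk xar zqse rpkr mwem nnn otylo wcz ttw
Final line 10: wcz

Answer: wcz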